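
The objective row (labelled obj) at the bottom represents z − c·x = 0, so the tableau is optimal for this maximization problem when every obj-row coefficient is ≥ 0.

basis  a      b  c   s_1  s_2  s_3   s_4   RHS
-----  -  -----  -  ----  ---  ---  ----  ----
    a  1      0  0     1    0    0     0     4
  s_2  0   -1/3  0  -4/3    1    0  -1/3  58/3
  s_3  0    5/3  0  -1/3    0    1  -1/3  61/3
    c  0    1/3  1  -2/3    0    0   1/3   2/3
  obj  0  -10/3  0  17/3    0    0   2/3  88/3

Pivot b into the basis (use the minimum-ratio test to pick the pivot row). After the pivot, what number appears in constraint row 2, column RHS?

Ratio test on column b — row 1: entry 0 ≤ 0; row 2: entry -1/3 ≤ 0; row 3: (61/3)/(5/3) = 61/5; row 4: (2/3)/(1/3) = 2. Minimum is 2 at row 4 (c leaves); pivot element 1/3.
Divide row 4 by 1/3; eliminate column b from the other rows.
Row 2 update in column RHS: 58/3 − (-1/3)·2 = 20.

20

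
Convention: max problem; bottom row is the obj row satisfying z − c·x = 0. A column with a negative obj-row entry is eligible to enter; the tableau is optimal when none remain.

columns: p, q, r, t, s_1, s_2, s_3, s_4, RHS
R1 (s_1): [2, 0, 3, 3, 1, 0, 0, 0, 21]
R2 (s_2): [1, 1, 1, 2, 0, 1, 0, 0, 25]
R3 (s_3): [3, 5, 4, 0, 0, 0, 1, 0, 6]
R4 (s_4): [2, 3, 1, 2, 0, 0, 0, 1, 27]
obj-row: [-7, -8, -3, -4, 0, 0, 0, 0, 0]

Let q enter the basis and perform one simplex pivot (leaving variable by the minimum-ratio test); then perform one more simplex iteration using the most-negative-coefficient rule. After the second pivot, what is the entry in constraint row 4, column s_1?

-2/3

Ratio test on column q — row 1: entry 0 ≤ 0; row 2: 25/1 = 25; row 3: 6/5 = 6/5; row 4: 27/3 = 9. Minimum is 6/5 at row 3 (s_3 leaves); pivot element 5.
Divide row 3 by 5; eliminate column q from the other rows.
Second iteration: most negative obj-row entry is -4 in column t, so t enters.
Ratio test on column t — row 1: 21/3 = 7; row 2: (119/5)/2 = 119/10; row 3: entry 0 ≤ 0; row 4: (117/5)/2 = 117/10. Minimum is 7 at row 1 (s_1 leaves); pivot element 3.
Divide row 1 by 3; eliminate column t from the other rows.
After both pivots, the entry at constraint row 4, column s_1 is -2/3.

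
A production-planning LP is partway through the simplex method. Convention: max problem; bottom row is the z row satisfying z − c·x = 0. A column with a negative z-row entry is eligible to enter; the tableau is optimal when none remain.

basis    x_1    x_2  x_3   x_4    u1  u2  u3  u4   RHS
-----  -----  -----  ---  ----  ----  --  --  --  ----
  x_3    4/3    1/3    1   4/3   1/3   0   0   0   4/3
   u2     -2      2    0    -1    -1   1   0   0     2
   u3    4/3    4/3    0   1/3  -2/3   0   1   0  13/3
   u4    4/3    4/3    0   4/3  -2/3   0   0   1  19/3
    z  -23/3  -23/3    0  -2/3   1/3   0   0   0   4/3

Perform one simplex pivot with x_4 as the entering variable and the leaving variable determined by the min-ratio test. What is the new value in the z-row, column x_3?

1/2

Ratio test on column x_4 — row 1: (4/3)/(4/3) = 1; row 2: entry -1 ≤ 0; row 3: (13/3)/(1/3) = 13; row 4: (19/3)/(4/3) = 19/4. Minimum is 1 at row 1 (x_3 leaves); pivot element 4/3.
Divide row 1 by 4/3; eliminate column x_4 from the other rows.
z-row update in column x_3: 0 − (-2/3)·(3/4) = 1/2.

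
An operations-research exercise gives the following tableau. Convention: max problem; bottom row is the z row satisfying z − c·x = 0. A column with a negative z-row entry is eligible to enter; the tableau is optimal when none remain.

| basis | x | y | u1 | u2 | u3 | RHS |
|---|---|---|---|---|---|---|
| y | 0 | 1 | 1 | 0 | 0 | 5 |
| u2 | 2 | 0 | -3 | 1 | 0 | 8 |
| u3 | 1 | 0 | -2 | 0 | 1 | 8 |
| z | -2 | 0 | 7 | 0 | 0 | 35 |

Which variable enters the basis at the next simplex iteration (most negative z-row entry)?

Negative z-row entries: x: -2.
The most negative is -2 in column x, so x enters.

x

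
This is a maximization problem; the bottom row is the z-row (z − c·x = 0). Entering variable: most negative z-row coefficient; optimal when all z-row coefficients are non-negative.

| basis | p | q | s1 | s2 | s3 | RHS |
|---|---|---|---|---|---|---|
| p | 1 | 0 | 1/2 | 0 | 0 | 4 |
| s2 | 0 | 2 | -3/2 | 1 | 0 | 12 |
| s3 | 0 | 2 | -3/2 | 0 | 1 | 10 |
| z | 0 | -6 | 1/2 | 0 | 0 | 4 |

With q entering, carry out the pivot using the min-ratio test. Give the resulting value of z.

Ratio test on column q — row 1: entry 0 ≤ 0; row 2: 12/2 = 6; row 3: 10/2 = 5. Minimum is 5 at row 3 (s3 leaves); pivot element 2.
Pivot on row 3; the z-row RHS becomes 4 − (-6)·5 = 34.

34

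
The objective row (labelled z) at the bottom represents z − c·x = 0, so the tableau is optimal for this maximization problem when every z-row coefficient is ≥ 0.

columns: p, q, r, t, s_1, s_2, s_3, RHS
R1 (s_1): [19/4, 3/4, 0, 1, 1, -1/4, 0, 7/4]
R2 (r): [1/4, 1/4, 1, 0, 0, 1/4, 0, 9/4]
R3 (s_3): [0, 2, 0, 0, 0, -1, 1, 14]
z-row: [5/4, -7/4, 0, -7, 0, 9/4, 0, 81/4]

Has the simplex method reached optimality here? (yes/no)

The z-row has a negative entry -7 in column t, so it is not optimal.

no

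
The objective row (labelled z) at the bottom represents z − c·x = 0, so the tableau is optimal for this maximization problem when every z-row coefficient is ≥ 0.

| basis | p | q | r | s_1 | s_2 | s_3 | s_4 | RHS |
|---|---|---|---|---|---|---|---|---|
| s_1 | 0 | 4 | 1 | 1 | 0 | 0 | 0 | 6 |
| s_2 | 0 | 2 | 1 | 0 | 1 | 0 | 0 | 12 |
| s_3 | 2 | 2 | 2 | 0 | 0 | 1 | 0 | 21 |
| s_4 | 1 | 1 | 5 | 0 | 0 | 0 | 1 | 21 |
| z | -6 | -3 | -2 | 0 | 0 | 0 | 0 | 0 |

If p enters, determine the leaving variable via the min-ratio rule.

s_3

Column p entries and ratios — s_1: 0 ≤ 0, skip; s_2: 0 ≤ 0, skip; s_3: 21/2 = 21/2; s_4: 21/1 = 21.
Smallest ratio is 21/2 in the row of s_3, so s_3 leaves.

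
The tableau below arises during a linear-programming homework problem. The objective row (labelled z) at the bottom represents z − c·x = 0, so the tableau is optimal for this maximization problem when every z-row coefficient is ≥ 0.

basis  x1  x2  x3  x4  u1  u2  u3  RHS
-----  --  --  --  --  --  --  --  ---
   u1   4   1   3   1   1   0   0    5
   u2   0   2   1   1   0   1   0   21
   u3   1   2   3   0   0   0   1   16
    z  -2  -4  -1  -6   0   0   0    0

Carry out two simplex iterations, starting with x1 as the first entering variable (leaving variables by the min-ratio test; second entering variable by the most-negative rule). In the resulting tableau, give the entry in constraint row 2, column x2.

Ratio test on column x1 — row 1: 5/4 = 5/4; row 2: entry 0 ≤ 0; row 3: 16/1 = 16. Minimum is 5/4 at row 1 (u1 leaves); pivot element 4.
Divide row 1 by 4; eliminate column x1 from the other rows.
Second iteration: most negative z-row entry is -11/2 in column x4, so x4 enters.
Ratio test on column x4 — row 1: (5/4)/(1/4) = 5; row 2: 21/1 = 21; row 3: entry -1/4 ≤ 0. Minimum is 5 at row 1 (x1 leaves); pivot element 1/4.
Divide row 1 by 1/4; eliminate column x4 from the other rows.
After both pivots, the entry at constraint row 2, column x2 is 1.

1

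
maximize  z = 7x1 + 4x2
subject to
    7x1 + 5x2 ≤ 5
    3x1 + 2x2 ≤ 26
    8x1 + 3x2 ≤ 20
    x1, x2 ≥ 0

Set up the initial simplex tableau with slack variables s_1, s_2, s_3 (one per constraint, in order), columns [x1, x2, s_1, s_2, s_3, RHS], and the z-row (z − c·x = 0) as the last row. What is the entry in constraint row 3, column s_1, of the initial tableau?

0

Slack s_1 belongs to constraint 1; its column is the unit vector e_1, so the entry in row 3 is 0.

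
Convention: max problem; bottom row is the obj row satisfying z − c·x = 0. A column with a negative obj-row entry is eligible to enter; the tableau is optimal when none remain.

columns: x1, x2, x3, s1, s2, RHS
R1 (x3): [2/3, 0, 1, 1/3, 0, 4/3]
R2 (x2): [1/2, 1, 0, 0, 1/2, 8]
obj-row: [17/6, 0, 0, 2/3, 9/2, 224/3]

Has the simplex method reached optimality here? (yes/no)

yes

Every obj-row coefficient is ≥ 0, so the tableau is optimal.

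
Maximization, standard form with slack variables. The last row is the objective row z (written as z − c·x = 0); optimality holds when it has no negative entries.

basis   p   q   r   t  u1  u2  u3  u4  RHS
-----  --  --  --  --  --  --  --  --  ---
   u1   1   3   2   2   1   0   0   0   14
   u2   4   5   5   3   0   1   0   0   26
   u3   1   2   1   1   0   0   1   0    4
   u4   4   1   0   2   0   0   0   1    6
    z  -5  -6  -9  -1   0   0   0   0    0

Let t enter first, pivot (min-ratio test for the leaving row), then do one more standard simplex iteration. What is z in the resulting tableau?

12

Ratio test on column t — row 1: 14/2 = 7; row 2: 26/3 = 26/3; row 3: 4/1 = 4; row 4: 6/2 = 3. Minimum is 3 at row 4 (u4 leaves); pivot element 2.
Pivot on row 4; the z-row RHS becomes 0 − (-1)·3 = 3.
Next entering variable (most negative z-row entry -9): r.
Ratio test on column r — row 1: 8/2 = 4; row 2: 17/5 = 17/5; row 3: 1/1 = 1; row 4: entry 0 ≤ 0. Minimum is 1 at row 3 (u3 leaves); pivot element 1.
After the second pivot the z-row RHS is 3 − (-9)·1 = 12.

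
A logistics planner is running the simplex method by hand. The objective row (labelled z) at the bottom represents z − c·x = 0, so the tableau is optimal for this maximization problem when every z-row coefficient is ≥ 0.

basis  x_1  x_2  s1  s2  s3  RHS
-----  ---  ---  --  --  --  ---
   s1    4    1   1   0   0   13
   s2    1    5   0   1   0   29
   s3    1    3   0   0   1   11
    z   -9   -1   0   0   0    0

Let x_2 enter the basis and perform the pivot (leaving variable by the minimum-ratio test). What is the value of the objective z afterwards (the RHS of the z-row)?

Ratio test on column x_2 — row 1: 13/1 = 13; row 2: 29/5 = 29/5; row 3: 11/3 = 11/3. Minimum is 11/3 at row 3 (s3 leaves); pivot element 3.
Pivot on row 3; the z-row RHS becomes 0 − (-1)·(11/3) = 11/3.

11/3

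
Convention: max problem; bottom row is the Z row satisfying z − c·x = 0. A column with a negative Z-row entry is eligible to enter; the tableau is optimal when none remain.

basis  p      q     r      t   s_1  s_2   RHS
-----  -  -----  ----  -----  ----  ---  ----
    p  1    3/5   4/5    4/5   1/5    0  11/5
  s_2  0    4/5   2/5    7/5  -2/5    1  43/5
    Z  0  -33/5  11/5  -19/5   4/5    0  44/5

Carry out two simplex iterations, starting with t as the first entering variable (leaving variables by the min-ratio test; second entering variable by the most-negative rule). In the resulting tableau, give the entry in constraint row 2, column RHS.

17/3

Ratio test on column t — row 1: (11/5)/(4/5) = 11/4; row 2: (43/5)/(7/5) = 43/7. Minimum is 11/4 at row 1 (p leaves); pivot element 4/5.
Divide row 1 by 4/5; eliminate column t from the other rows.
Second iteration: most negative Z-row entry is -15/4 in column q, so q enters.
Ratio test on column q — row 1: (11/4)/(3/4) = 11/3; row 2: entry -1/4 ≤ 0. Minimum is 11/3 at row 1 (t leaves); pivot element 3/4.
Divide row 1 by 3/4; eliminate column q from the other rows.
After both pivots, the entry at constraint row 2, column RHS is 17/3.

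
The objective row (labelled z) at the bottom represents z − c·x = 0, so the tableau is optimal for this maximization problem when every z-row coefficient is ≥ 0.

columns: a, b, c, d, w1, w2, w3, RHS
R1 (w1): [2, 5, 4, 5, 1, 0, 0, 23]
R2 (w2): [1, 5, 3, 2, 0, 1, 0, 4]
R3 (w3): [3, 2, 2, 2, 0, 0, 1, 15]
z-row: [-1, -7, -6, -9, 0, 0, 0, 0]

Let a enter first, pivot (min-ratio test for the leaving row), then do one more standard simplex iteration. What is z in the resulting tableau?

18

Ratio test on column a — row 1: 23/2 = 23/2; row 2: 4/1 = 4; row 3: 15/3 = 5. Minimum is 4 at row 2 (w2 leaves); pivot element 1.
Pivot on row 2; the z-row RHS becomes 0 − (-1)·4 = 4.
Next entering variable (most negative z-row entry -7): d.
Ratio test on column d — row 1: 15/1 = 15; row 2: 4/2 = 2; row 3: entry -4 ≤ 0. Minimum is 2 at row 2 (a leaves); pivot element 2.
After the second pivot the z-row RHS is 4 − (-7)·2 = 18.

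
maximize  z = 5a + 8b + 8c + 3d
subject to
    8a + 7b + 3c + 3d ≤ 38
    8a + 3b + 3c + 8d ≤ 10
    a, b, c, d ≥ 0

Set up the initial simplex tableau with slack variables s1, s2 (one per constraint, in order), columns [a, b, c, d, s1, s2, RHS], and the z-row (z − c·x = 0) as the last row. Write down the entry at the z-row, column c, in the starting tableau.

The z-row carries the negated objective coefficients: the c entry is -8.

-8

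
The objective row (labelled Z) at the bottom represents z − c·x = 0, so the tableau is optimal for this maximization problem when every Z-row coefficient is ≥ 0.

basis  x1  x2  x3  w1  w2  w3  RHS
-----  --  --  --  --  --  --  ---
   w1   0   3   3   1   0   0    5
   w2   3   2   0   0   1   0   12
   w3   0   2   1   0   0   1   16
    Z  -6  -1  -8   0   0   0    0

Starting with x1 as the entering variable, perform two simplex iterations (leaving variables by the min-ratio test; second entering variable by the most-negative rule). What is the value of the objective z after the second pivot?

112/3

Ratio test on column x1 — row 1: entry 0 ≤ 0; row 2: 12/3 = 4; row 3: entry 0 ≤ 0. Minimum is 4 at row 2 (w2 leaves); pivot element 3.
Pivot on row 2; the Z-row RHS becomes 0 − (-6)·4 = 24.
Next entering variable (most negative Z-row entry -8): x3.
Ratio test on column x3 — row 1: 5/3 = 5/3; row 2: entry 0 ≤ 0; row 3: 16/1 = 16. Minimum is 5/3 at row 1 (w1 leaves); pivot element 3.
After the second pivot the Z-row RHS is 24 − (-8)·(5/3) = 112/3.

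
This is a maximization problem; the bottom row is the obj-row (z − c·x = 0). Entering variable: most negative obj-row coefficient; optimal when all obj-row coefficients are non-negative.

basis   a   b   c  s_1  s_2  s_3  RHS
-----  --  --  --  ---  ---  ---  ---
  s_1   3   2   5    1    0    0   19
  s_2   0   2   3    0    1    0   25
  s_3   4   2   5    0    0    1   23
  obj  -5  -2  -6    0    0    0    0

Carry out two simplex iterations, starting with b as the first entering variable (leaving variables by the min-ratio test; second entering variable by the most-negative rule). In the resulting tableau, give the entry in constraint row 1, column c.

Ratio test on column b — row 1: 19/2 = 19/2; row 2: 25/2 = 25/2; row 3: 23/2 = 23/2. Minimum is 19/2 at row 1 (s_1 leaves); pivot element 2.
Divide row 1 by 2; eliminate column b from the other rows.
Second iteration: most negative obj-row entry is -2 in column a, so a enters.
Ratio test on column a — row 1: (19/2)/(3/2) = 19/3; row 2: entry -3 ≤ 0; row 3: 4/1 = 4. Minimum is 4 at row 3 (s_3 leaves); pivot element 1.
Divide row 3 by 1; eliminate column a from the other rows.
After both pivots, the entry at constraint row 1, column c is 5/2.

5/2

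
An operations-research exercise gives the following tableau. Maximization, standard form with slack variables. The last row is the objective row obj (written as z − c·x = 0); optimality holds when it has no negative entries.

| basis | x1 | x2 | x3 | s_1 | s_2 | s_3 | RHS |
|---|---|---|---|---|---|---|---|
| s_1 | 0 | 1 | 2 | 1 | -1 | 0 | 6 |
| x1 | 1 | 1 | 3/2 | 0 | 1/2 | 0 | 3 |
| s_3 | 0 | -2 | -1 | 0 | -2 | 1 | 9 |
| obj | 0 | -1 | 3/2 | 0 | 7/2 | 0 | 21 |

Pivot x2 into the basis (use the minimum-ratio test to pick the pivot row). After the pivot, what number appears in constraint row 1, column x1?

Ratio test on column x2 — row 1: 6/1 = 6; row 2: 3/1 = 3; row 3: entry -2 ≤ 0. Minimum is 3 at row 2 (x1 leaves); pivot element 1.
Divide row 2 by 1; eliminate column x2 from the other rows.
Row 1 update in column x1: 0 − 1·1 = -1.

-1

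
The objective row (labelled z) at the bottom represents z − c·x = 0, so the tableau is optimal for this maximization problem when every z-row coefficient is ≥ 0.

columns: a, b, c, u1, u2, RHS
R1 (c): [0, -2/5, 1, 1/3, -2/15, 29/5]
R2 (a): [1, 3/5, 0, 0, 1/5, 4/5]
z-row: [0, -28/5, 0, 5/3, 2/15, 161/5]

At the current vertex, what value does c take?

c is basic (row 1); its value is the RHS of that row, 29/5.

29/5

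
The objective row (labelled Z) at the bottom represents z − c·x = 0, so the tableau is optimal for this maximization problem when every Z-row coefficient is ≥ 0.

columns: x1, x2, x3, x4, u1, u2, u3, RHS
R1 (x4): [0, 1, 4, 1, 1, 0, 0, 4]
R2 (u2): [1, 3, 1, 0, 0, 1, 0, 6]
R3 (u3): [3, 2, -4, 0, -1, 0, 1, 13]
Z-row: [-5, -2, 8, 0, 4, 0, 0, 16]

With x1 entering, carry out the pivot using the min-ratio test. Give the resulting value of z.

113/3

Ratio test on column x1 — row 1: entry 0 ≤ 0; row 2: 6/1 = 6; row 3: 13/3 = 13/3. Minimum is 13/3 at row 3 (u3 leaves); pivot element 3.
Pivot on row 3; the Z-row RHS becomes 16 − (-5)·(13/3) = 113/3.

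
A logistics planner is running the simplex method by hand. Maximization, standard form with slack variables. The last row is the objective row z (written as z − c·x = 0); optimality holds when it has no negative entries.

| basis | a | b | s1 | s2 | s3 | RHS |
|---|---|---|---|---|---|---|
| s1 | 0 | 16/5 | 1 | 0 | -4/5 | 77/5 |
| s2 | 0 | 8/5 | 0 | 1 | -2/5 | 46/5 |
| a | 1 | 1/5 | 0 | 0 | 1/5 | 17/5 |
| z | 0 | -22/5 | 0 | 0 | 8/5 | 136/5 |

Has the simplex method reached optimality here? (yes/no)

no

The z-row has a negative entry -22/5 in column b, so it is not optimal.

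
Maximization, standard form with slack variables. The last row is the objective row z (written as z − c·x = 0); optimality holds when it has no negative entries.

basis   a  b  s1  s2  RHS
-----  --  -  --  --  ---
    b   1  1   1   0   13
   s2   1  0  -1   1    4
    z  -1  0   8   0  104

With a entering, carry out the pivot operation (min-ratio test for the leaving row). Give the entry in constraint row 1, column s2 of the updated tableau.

Ratio test on column a — row 1: 13/1 = 13; row 2: 4/1 = 4. Minimum is 4 at row 2 (s2 leaves); pivot element 1.
Divide row 2 by 1; eliminate column a from the other rows.
Row 1 update in column s2: 0 − 1·1 = -1.

-1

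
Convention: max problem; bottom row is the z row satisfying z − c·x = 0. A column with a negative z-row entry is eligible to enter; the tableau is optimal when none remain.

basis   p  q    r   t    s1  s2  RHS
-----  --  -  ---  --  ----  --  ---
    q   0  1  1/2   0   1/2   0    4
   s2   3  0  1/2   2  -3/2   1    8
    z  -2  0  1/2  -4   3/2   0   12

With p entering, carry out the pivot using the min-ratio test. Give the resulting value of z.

52/3

Ratio test on column p — row 1: entry 0 ≤ 0; row 2: 8/3 = 8/3. Minimum is 8/3 at row 2 (s2 leaves); pivot element 3.
Pivot on row 2; the z-row RHS becomes 12 − (-2)·(8/3) = 52/3.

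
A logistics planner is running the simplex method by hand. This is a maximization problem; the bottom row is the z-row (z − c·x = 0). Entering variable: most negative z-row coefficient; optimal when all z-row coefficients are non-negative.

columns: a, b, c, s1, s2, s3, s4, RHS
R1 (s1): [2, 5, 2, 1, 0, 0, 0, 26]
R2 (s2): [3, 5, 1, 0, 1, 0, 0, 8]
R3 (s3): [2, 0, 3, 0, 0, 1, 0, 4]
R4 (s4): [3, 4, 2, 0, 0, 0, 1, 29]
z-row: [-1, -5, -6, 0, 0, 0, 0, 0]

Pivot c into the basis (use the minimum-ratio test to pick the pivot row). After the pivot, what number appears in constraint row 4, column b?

Ratio test on column c — row 1: 26/2 = 13; row 2: 8/1 = 8; row 3: 4/3 = 4/3; row 4: 29/2 = 29/2. Minimum is 4/3 at row 3 (s3 leaves); pivot element 3.
Divide row 3 by 3; eliminate column c from the other rows.
Row 4 update in column b: 4 − 2·0 = 4.

4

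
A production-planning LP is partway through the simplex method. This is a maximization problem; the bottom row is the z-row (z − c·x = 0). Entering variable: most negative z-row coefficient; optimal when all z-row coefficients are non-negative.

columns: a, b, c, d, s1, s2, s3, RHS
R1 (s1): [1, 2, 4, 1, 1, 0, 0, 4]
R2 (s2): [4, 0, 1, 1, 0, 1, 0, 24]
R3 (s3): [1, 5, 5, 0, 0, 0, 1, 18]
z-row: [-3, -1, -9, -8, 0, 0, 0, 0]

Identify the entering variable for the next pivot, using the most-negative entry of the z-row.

Negative z-row entries: a: -3, b: -1, c: -9, d: -8.
The most negative is -9 in column c, so c enters.

c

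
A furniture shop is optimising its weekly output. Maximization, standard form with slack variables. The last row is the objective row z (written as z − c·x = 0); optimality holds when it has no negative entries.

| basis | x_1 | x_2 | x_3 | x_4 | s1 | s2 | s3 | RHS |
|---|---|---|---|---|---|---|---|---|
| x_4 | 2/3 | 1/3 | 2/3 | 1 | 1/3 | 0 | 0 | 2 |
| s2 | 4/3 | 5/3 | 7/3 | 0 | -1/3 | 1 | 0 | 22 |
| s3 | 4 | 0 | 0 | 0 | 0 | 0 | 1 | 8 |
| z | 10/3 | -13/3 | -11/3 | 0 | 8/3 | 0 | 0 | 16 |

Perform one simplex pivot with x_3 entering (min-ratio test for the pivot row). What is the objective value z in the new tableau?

Ratio test on column x_3 — row 1: 2/(2/3) = 3; row 2: 22/(7/3) = 66/7; row 3: entry 0 ≤ 0. Minimum is 3 at row 1 (x_4 leaves); pivot element 2/3.
Pivot on row 1; the z-row RHS becomes 16 − (-11/3)·3 = 27.

27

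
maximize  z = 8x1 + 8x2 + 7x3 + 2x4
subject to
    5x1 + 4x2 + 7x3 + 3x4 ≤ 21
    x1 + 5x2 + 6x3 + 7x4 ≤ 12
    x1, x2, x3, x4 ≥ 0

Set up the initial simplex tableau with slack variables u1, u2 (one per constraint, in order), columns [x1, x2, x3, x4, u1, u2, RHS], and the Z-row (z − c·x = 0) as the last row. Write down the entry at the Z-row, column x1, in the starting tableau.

-8

The Z-row carries the negated objective coefficients: the x1 entry is -8.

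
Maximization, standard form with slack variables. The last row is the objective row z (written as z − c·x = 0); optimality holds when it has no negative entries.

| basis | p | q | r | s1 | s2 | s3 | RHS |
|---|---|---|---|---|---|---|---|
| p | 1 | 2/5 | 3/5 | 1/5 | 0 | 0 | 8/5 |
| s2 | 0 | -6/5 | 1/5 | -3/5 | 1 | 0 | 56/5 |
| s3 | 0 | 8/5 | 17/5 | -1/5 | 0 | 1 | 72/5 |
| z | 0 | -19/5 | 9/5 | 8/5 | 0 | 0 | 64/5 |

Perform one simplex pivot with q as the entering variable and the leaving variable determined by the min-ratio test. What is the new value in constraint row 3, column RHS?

8

Ratio test on column q — row 1: (8/5)/(2/5) = 4; row 2: entry -6/5 ≤ 0; row 3: (72/5)/(8/5) = 9. Minimum is 4 at row 1 (p leaves); pivot element 2/5.
Divide row 1 by 2/5; eliminate column q from the other rows.
Row 3 update in column RHS: 72/5 − (8/5)·4 = 8.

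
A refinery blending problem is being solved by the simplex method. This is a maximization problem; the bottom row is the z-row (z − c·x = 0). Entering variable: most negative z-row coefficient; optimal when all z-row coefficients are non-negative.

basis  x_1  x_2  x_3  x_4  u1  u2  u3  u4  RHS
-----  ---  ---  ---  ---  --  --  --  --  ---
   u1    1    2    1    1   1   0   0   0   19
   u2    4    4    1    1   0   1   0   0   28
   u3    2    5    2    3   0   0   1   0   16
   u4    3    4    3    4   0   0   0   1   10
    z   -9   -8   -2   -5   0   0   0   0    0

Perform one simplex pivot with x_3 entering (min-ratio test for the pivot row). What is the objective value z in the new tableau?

Ratio test on column x_3 — row 1: 19/1 = 19; row 2: 28/1 = 28; row 3: 16/2 = 8; row 4: 10/3 = 10/3. Minimum is 10/3 at row 4 (u4 leaves); pivot element 3.
Pivot on row 4; the z-row RHS becomes 0 − (-2)·(10/3) = 20/3.

20/3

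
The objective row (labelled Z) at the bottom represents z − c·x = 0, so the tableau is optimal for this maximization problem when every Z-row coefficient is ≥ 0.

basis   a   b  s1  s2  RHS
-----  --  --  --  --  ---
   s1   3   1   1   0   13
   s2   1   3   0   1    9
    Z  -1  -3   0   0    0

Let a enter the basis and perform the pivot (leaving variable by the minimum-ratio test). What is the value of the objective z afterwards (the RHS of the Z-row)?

Ratio test on column a — row 1: 13/3 = 13/3; row 2: 9/1 = 9. Minimum is 13/3 at row 1 (s1 leaves); pivot element 3.
Pivot on row 1; the Z-row RHS becomes 0 − (-1)·(13/3) = 13/3.

13/3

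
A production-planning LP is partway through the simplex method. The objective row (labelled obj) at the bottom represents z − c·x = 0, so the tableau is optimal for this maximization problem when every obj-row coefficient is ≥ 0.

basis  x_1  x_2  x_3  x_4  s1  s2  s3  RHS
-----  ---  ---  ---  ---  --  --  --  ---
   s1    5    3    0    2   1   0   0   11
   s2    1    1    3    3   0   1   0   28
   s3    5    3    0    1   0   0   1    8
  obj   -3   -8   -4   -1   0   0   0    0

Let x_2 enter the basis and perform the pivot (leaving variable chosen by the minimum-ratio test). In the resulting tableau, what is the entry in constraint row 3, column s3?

Ratio test on column x_2 — row 1: 11/3 = 11/3; row 2: 28/1 = 28; row 3: 8/3 = 8/3. Minimum is 8/3 at row 3 (s3 leaves); pivot element 3.
Divide row 3 by 3; eliminate column x_2 from the other rows.
In the new row 3, the s3 entry is the old entry divided by the pivot: 1/3 = 1/3.

1/3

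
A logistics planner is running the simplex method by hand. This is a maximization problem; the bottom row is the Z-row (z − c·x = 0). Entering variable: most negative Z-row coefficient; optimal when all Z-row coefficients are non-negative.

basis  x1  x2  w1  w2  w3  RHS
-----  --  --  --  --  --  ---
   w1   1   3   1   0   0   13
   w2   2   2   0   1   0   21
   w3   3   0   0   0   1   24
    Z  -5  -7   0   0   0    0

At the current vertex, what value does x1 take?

0

x1 is not in the basis, so in the current basic feasible solution x1 = 0.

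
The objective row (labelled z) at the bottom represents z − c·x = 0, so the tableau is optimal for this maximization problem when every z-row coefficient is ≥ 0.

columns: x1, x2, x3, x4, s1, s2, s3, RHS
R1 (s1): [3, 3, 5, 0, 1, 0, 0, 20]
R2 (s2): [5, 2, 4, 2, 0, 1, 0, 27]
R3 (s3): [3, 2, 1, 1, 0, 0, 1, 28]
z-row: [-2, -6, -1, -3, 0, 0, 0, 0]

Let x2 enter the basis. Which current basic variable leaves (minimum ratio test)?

s1

Column x2 entries and ratios — s1: 20/3 = 20/3; s2: 27/2 = 27/2; s3: 28/2 = 14.
Smallest ratio is 20/3 in the row of s1, so s1 leaves.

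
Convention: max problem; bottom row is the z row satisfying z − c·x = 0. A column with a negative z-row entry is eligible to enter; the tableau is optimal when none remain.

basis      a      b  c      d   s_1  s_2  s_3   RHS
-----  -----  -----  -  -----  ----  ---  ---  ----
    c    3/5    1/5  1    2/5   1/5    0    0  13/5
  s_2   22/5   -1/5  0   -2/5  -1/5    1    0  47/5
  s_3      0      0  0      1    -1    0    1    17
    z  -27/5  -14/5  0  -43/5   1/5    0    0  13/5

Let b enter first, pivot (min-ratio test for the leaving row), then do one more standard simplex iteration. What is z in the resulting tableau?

Ratio test on column b — row 1: (13/5)/(1/5) = 13; row 2: entry -1/5 ≤ 0; row 3: entry 0 ≤ 0. Minimum is 13 at row 1 (c leaves); pivot element 1/5.
Pivot on row 1; the z-row RHS becomes 13/5 − (-14/5)·13 = 39.
Next entering variable (most negative z-row entry -3): d.
Ratio test on column d — row 1: 13/2 = 13/2; row 2: entry 0 ≤ 0; row 3: 17/1 = 17. Minimum is 13/2 at row 1 (b leaves); pivot element 2.
After the second pivot the z-row RHS is 39 − (-3)·(13/2) = 117/2.

117/2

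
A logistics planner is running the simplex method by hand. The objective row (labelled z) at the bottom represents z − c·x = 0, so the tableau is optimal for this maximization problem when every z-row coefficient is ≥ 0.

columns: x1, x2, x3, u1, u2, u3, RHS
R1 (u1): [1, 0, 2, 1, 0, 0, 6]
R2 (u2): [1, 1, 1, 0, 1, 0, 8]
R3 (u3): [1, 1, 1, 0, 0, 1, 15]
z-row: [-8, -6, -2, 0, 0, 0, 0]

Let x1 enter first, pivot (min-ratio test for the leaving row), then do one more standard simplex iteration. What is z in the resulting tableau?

60

Ratio test on column x1 — row 1: 6/1 = 6; row 2: 8/1 = 8; row 3: 15/1 = 15. Minimum is 6 at row 1 (u1 leaves); pivot element 1.
Pivot on row 1; the z-row RHS becomes 0 − (-8)·6 = 48.
Next entering variable (most negative z-row entry -6): x2.
Ratio test on column x2 — row 1: entry 0 ≤ 0; row 2: 2/1 = 2; row 3: 9/1 = 9. Minimum is 2 at row 2 (u2 leaves); pivot element 1.
After the second pivot the z-row RHS is 48 − (-6)·2 = 60.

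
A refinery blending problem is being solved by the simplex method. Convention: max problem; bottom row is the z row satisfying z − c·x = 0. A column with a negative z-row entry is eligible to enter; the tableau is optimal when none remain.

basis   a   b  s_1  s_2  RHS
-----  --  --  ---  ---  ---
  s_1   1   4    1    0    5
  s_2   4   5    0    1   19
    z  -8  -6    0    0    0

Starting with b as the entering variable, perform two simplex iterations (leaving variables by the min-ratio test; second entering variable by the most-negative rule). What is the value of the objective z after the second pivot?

414/11

Ratio test on column b — row 1: 5/4 = 5/4; row 2: 19/5 = 19/5. Minimum is 5/4 at row 1 (s_1 leaves); pivot element 4.
Pivot on row 1; the z-row RHS becomes 0 − (-6)·(5/4) = 15/2.
Next entering variable (most negative z-row entry -13/2): a.
Ratio test on column a — row 1: (5/4)/(1/4) = 5; row 2: (51/4)/(11/4) = 51/11. Minimum is 51/11 at row 2 (s_2 leaves); pivot element 11/4.
After the second pivot the z-row RHS is 15/2 − (-13/2)·(51/11) = 414/11.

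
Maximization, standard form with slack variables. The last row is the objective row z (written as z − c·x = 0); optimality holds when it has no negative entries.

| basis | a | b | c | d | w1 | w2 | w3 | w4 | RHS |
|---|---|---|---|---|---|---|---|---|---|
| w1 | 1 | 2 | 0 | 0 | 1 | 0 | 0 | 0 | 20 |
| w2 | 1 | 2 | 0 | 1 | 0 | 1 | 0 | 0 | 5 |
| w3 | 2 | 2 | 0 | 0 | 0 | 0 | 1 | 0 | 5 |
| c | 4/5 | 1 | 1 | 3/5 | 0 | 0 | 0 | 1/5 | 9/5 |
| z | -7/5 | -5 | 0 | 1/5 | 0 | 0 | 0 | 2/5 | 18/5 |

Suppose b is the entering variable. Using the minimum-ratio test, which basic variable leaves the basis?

c

Column b entries and ratios — w1: 20/2 = 10; w2: 5/2 = 5/2; w3: 5/2 = 5/2; c: (9/5)/1 = 9/5.
Smallest ratio is 9/5 in the row of c, so c leaves.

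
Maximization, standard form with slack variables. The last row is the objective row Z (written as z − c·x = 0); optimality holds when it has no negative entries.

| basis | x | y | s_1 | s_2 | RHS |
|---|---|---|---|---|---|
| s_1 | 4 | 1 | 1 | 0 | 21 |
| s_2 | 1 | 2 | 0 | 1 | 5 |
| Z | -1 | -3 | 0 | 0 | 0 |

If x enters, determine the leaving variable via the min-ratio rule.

Column x entries and ratios — s_1: 21/4 = 21/4; s_2: 5/1 = 5.
Smallest ratio is 5 in the row of s_2, so s_2 leaves.

s_2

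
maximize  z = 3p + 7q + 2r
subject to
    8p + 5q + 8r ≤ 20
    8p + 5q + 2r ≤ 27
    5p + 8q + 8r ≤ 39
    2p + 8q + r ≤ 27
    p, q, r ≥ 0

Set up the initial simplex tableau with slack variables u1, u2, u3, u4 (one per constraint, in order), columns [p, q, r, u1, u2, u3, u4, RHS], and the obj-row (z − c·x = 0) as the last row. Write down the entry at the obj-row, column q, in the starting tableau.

The obj-row carries the negated objective coefficients: the q entry is -7.

-7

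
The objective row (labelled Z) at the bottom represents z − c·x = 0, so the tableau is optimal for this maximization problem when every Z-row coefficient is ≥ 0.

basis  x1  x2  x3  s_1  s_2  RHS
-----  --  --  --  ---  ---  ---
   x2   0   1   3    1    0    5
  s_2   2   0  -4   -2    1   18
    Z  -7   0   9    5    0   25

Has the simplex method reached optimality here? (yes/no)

The Z-row has a negative entry -7 in column x1, so it is not optimal.

no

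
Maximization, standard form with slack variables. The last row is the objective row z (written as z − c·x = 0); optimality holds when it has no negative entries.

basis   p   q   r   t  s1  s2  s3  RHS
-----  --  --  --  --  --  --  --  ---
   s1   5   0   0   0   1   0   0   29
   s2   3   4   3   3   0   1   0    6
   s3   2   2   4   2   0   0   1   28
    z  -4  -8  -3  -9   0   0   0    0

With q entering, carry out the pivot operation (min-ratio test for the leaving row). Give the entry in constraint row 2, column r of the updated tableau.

3/4

Ratio test on column q — row 1: entry 0 ≤ 0; row 2: 6/4 = 3/2; row 3: 28/2 = 14. Minimum is 3/2 at row 2 (s2 leaves); pivot element 4.
Divide row 2 by 4; eliminate column q from the other rows.
In the new row 2, the r entry is the old entry divided by the pivot: 3/4 = 3/4.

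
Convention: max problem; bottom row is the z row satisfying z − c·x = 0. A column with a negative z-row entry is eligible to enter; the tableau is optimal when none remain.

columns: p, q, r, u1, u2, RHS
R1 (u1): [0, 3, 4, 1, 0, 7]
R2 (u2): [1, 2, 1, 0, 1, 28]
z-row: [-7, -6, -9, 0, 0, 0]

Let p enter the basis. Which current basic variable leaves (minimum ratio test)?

u2

Column p entries and ratios — u1: 0 ≤ 0, skip; u2: 28/1 = 28.
Smallest ratio is 28 in the row of u2, so u2 leaves.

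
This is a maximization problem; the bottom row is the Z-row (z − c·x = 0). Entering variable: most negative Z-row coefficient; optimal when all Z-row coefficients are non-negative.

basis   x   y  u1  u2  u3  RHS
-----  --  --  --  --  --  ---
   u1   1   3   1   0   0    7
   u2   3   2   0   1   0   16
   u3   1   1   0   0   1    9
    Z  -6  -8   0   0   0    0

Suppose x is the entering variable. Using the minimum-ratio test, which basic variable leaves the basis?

u2

Column x entries and ratios — u1: 7/1 = 7; u2: 16/3 = 16/3; u3: 9/1 = 9.
Smallest ratio is 16/3 in the row of u2, so u2 leaves.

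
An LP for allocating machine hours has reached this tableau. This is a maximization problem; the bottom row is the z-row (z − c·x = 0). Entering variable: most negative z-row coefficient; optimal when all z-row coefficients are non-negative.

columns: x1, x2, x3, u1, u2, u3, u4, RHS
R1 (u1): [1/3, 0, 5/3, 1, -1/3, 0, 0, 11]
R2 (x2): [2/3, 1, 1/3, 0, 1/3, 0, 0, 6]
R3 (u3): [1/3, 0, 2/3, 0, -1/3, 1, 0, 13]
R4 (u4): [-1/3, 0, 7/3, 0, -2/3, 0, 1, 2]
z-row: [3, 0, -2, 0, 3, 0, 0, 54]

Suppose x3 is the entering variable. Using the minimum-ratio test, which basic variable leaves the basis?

u4

Column x3 entries and ratios — u1: 11/(5/3) = 33/5; x2: 6/(1/3) = 18; u3: 13/(2/3) = 39/2; u4: 2/(7/3) = 6/7.
Smallest ratio is 6/7 in the row of u4, so u4 leaves.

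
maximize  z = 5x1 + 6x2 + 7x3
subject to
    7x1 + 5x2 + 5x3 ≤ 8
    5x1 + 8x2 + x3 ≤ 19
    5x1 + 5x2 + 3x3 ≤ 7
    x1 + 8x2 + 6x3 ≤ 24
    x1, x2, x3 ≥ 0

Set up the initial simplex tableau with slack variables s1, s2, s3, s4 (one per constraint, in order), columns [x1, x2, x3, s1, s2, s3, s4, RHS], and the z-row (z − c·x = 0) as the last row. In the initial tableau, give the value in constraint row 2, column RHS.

The RHS of constraint 2 is b_2 = 19.

19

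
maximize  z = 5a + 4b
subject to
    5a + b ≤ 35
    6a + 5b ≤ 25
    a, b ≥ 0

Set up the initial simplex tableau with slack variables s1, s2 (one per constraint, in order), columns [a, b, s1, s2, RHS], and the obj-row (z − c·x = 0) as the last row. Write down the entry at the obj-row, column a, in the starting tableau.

The obj-row carries the negated objective coefficients: the a entry is -5.

-5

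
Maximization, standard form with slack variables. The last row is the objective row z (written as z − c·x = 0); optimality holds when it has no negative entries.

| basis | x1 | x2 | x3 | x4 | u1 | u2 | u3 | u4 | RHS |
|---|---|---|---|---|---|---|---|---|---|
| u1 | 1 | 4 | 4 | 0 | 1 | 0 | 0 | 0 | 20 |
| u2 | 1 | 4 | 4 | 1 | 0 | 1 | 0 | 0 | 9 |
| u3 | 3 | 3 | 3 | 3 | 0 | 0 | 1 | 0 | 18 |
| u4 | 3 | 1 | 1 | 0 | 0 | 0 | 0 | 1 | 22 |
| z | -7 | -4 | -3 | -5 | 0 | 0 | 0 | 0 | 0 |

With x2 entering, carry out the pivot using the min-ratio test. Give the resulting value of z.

Ratio test on column x2 — row 1: 20/4 = 5; row 2: 9/4 = 9/4; row 3: 18/3 = 6; row 4: 22/1 = 22. Minimum is 9/4 at row 2 (u2 leaves); pivot element 4.
Pivot on row 2; the z-row RHS becomes 0 − (-4)·(9/4) = 9.

9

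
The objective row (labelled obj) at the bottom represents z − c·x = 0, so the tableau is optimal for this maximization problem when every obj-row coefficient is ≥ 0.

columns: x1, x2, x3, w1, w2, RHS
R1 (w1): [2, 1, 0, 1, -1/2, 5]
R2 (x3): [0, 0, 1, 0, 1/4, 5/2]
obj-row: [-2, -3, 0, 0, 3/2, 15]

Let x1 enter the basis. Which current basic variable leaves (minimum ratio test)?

w1

Column x1 entries and ratios — w1: 5/2 = 5/2; x3: 0 ≤ 0, skip.
Smallest ratio is 5/2 in the row of w1, so w1 leaves.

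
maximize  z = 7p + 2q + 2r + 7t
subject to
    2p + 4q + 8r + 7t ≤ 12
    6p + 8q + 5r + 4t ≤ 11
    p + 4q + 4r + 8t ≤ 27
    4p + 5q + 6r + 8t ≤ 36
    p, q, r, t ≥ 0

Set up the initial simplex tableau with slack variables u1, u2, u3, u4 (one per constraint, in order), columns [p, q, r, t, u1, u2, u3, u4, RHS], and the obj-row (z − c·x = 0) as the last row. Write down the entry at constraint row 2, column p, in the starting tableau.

Constraint 2 has coefficient 6 on p.

6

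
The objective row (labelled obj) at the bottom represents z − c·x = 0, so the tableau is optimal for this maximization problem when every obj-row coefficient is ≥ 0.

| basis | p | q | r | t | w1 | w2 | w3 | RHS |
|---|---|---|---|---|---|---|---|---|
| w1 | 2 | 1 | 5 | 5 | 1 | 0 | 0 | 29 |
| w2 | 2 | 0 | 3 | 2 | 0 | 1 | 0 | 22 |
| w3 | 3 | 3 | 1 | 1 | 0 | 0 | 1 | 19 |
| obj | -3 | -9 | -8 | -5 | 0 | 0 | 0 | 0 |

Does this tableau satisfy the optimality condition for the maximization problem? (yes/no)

no

The obj-row has a negative entry -9 in column q, so it is not optimal.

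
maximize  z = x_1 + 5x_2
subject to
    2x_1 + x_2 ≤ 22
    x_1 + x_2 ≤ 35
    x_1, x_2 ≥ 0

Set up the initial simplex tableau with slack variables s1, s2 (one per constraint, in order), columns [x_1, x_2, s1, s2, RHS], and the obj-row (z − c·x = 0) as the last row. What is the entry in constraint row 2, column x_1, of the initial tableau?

1

Constraint 2 has coefficient 1 on x_1.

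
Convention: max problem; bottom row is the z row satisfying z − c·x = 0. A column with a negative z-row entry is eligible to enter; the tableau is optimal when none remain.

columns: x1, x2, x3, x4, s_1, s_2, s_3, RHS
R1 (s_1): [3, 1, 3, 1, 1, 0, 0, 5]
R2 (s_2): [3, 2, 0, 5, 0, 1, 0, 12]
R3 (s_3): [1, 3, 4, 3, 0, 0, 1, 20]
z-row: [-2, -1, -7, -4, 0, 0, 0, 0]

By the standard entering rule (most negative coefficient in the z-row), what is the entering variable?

x3

Negative z-row entries: x1: -2, x2: -1, x3: -7, x4: -4.
The most negative is -7 in column x3, so x3 enters.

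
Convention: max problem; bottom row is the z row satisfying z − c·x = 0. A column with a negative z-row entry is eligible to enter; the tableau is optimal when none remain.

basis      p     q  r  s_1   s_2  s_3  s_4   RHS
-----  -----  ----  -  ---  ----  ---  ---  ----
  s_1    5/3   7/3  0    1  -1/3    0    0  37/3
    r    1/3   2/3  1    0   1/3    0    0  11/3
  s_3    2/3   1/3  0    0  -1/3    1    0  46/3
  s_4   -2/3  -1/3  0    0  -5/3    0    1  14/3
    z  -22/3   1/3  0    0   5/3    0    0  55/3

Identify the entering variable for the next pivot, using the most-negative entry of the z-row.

Negative z-row entries: p: -22/3.
The most negative is -22/3 in column p, so p enters.

p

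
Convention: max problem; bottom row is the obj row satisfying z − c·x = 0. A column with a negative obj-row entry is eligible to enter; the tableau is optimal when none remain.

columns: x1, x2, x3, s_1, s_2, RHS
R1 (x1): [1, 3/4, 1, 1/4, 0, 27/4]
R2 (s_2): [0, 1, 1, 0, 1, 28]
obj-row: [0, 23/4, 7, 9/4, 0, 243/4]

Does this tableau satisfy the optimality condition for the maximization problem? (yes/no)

yes

Every obj-row coefficient is ≥ 0, so the tableau is optimal.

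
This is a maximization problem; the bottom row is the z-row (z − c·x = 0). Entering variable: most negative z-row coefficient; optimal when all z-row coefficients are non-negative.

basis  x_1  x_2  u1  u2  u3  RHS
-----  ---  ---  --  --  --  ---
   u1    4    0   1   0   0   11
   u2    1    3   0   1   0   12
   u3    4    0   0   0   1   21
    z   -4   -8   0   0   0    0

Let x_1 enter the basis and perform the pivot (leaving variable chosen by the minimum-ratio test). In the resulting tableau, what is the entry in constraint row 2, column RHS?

37/4

Ratio test on column x_1 — row 1: 11/4 = 11/4; row 2: 12/1 = 12; row 3: 21/4 = 21/4. Minimum is 11/4 at row 1 (u1 leaves); pivot element 4.
Divide row 1 by 4; eliminate column x_1 from the other rows.
Row 2 update in column RHS: 12 − 1·(11/4) = 37/4.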